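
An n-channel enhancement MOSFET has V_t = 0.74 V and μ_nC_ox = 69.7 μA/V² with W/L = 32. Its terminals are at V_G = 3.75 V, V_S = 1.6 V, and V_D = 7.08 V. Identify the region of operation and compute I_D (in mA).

Saturation; I_D = 2.22 mA

V_GS = V_G − V_S = 3.75 − 1.6 = 2.15 V; V_DS = V_D − V_S = 7.08 − 1.6 = 5.48 V.
k_n = μ_nC_ox · (W/L) = 2.23 mA/V².
V_ov = V_GS − V_t = 2.15 − 0.74 = 1.41 V.
Since V_DS = 5.48 V ≥ V_ov = 1.41 V, the device is in saturation.
I_D = ½ k_n V_ov² = 0.5 × 2.23 × 1.41² = 2.22 mA.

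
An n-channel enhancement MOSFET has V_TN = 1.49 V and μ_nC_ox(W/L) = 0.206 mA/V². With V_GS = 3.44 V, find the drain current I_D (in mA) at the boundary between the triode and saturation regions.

I_D = 0.392 mA

At the boundary V_DS = V_ov = V_GS − V_TN = 3.44 − 1.49 = 1.95 V.
I_D = ½ k_n V_ov² = 0.5 × 0.206 × 1.95² = 0.392 mA.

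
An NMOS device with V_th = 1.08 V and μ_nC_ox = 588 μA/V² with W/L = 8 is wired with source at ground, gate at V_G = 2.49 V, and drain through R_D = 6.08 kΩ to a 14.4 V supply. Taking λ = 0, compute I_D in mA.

I_D = 2.30 mA

V_GS = V_G = 2.49 V, so V_ov = 2.49 − 1.08 = 1.41 V.
k_n = μ_nC_ox · (W/L) = 4.704 mA/V².
Assume saturation: I_D = ½ k_n V_ov² = 0.5 × 4.704 × 1.41² = 4.68 mA, giving V_DS = V_DD − I_D R_D = 14.4 − 4.68 × 6.08 = -14 V.
But -14 V < V_ov = 1.41 V, so the device is actually in triode.
In triode I_D = k_n[V_ov V_DS − ½ V_DS²] and I_D = (V_DD − V_DS)/R_D. Equating: 14.3 V_DS² − 41.33 V_DS + 14.4 = 0, giving V_DS = 0.405 V (the root below V_ov).
I_D = (14.4 − 0.405) / 6.08 = 2.3 mA.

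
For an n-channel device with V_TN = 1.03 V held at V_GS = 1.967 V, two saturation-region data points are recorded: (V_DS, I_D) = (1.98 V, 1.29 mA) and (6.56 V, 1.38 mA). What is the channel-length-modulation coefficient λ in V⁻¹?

λ = 0.0157 V⁻¹

With V_GS fixed, I_D ∝ (1 + λ V_DS) in saturation, so I_D2/I_D1 = (1 + λ V_DS2)/(1 + λ V_DS1).
1.38/1.29 = 1.07 = (1 + 6.56 λ)/(1 + 1.98 λ).
Solving: λ (I_D1 V_DS2 − I_D2 V_DS1) = I_D2 − I_D1, so λ = (1.38 − 1.29) / (1.29 × 6.56 − 1.38 × 1.98) = 0.09 / 5.73 = 0.0157 V⁻¹.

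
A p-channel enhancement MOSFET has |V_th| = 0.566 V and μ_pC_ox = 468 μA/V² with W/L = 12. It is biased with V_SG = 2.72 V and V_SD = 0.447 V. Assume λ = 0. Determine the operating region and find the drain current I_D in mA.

k_p = μ_pC_ox · (W/L) = 5.616 mA/V².
V_ov = V_SG − |V_th| = 2.72 − 0.566 = 2.15 V.
Since V_SD = 0.447 V < V_ov = 2.15 V, the device is in the triode region.
I_D = k_p [V_ov · V_SD − ½ V_SD²] = 5.616 × [2.15 × 0.447 − 0.5 × 0.447²] = 4.85 mA.

Triode; I_D = 4.85 mA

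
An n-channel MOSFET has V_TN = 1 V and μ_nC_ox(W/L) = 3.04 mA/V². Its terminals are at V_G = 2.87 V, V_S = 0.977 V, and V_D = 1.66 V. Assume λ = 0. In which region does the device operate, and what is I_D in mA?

Triode; I_D = 1.15 mA

V_GS = V_G − V_S = 2.87 − 0.977 = 1.89 V; V_DS = V_D − V_S = 1.66 − 0.977 = 0.683 V.
V_ov = V_GS − V_TN = 1.89 − 1 = 0.893 V.
Since V_DS = 0.683 V < V_ov = 0.893 V, the device is in the triode region.
I_D = k_n [V_ov · V_DS − ½ V_DS²] = 3.04 × [0.893 × 0.683 − 0.5 × 0.683²] = 1.15 mA.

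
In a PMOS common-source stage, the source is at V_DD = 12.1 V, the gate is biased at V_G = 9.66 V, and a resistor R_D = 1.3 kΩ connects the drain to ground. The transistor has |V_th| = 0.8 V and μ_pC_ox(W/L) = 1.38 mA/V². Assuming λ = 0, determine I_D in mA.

I_D = 1.86 mA

V_SG = V_DD − V_G = 12.1 − 9.66 = 2.44 V, so V_ov = 2.44 − 0.8 = 1.64 V.
Assume saturation: I_D = ½ k_p V_ov² = 0.5 × 1.38 × 1.64² = 1.86 mA, giving V_SD = V_DD − I_D R_D = 12.1 − 1.86 × 1.3 = 9.69 V.
V_SD = 9.69 V ≥ V_ov = 1.64 V, confirming saturation.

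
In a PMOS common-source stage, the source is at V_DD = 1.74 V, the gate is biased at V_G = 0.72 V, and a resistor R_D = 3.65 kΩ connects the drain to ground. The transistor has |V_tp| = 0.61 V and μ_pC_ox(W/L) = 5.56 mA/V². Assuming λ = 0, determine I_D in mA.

I_D = 0.405 mA

V_SG = V_DD − V_G = 1.74 − 0.72 = 1.02 V, so V_ov = 1.02 − 0.61 = 0.41 V.
Assume saturation: I_D = ½ k_p V_ov² = 0.5 × 5.56 × 0.41² = 0.467 mA, giving V_SD = V_DD − I_D R_D = 1.74 − 0.467 × 3.65 = 0.0343 V.
But 0.0343 V < V_ov = 0.41 V, so the device is actually in triode.
In triode I_D = k_p[V_ov V_SD − ½ V_SD²] and I_D = (V_DD − V_SD)/R_D. Equating: 10.1 V_SD² − 9.321 V_SD + 1.74 = 0, giving V_SD = 0.261 V (the root below V_ov).
I_D = (1.74 − 0.261) / 3.65 = 0.405 mA.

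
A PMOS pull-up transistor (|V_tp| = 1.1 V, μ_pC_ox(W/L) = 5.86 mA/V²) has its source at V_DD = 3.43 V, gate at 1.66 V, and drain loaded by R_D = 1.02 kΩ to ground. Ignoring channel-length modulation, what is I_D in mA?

V_SG = V_DD − V_G = 3.43 − 1.66 = 1.77 V, so V_ov = 1.77 − 1.1 = 0.67 V.
Assume saturation: I_D = ½ k_p V_ov² = 0.5 × 5.86 × 0.67² = 1.32 mA, giving V_SD = V_DD − I_D R_D = 3.43 − 1.32 × 1.02 = 2.09 V.
V_SD = 2.09 V ≥ V_ov = 0.67 V, confirming saturation.

I_D = 1.32 mA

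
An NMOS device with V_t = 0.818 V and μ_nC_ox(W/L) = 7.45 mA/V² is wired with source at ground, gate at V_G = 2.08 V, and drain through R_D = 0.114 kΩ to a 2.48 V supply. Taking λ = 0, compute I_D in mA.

I_D = 5.93 mA

V_GS = V_G = 2.08 V, so V_ov = 2.08 − 0.818 = 1.26 V.
Assume saturation: I_D = ½ k_n V_ov² = 0.5 × 7.45 × 1.26² = 5.93 mA, giving V_DS = V_DD − I_D R_D = 2.48 − 5.93 × 0.114 = 1.8 V.
V_DS = 1.8 V ≥ V_ov = 1.26 V, confirming saturation.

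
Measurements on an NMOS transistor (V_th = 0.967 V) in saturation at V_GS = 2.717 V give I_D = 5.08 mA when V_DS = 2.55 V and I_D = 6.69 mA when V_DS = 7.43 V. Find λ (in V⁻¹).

λ = 0.0778 V⁻¹

With V_GS fixed, I_D ∝ (1 + λ V_DS) in saturation, so I_D2/I_D1 = (1 + λ V_DS2)/(1 + λ V_DS1).
6.69/5.08 = 1.317 = (1 + 7.43 λ)/(1 + 2.55 λ).
Solving: λ (I_D1 V_DS2 − I_D2 V_DS1) = I_D2 − I_D1, so λ = (6.69 − 5.08) / (5.08 × 7.43 − 6.69 × 2.55) = 1.61 / 20.7 = 0.0778 V⁻¹.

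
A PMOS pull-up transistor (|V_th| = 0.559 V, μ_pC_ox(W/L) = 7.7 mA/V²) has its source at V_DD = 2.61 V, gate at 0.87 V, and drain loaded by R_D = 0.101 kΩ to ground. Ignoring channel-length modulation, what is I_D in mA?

V_SG = V_DD − V_G = 2.61 − 0.87 = 1.74 V, so V_ov = 1.74 − 0.559 = 1.18 V.
Assume saturation: I_D = ½ k_p V_ov² = 0.5 × 7.7 × 1.18² = 5.37 mA, giving V_SD = V_DD − I_D R_D = 2.61 − 5.37 × 0.101 = 2.07 V.
V_SD = 2.07 V ≥ V_ov = 1.18 V, confirming saturation.

I_D = 5.37 mA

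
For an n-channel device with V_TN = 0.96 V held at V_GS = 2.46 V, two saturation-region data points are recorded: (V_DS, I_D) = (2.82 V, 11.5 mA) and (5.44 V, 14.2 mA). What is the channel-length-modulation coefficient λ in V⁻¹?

λ = 0.120 V⁻¹

With V_GS fixed, I_D ∝ (1 + λ V_DS) in saturation, so I_D2/I_D1 = (1 + λ V_DS2)/(1 + λ V_DS1).
14.2/11.5 = 1.235 = (1 + 5.44 λ)/(1 + 2.82 λ).
Solving: λ (I_D1 V_DS2 − I_D2 V_DS1) = I_D2 − I_D1, so λ = (14.2 − 11.5) / (11.5 × 5.44 − 14.2 × 2.82) = 2.7 / 22.5 = 0.12 V⁻¹.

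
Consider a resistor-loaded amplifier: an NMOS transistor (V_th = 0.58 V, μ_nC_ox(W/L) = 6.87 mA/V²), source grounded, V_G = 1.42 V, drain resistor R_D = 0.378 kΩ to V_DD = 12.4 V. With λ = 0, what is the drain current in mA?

I_D = 2.42 mA

V_GS = V_G = 1.42 V, so V_ov = 1.42 − 0.58 = 0.84 V.
Assume saturation: I_D = ½ k_n V_ov² = 0.5 × 6.87 × 0.84² = 2.42 mA, giving V_DS = V_DD − I_D R_D = 12.4 − 2.42 × 0.378 = 11.5 V.
V_DS = 11.5 V ≥ V_ov = 0.84 V, confirming saturation.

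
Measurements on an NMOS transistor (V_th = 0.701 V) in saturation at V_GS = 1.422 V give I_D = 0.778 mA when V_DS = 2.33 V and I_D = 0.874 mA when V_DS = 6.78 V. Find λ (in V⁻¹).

With V_GS fixed, I_D ∝ (1 + λ V_DS) in saturation, so I_D2/I_D1 = (1 + λ V_DS2)/(1 + λ V_DS1).
0.874/0.778 = 1.123 = (1 + 6.78 λ)/(1 + 2.33 λ).
Solving: λ (I_D1 V_DS2 − I_D2 V_DS1) = I_D2 − I_D1, so λ = (0.874 − 0.778) / (0.778 × 6.78 − 0.874 × 2.33) = 0.096 / 3.24 = 0.0296 V⁻¹.

λ = 0.0296 V⁻¹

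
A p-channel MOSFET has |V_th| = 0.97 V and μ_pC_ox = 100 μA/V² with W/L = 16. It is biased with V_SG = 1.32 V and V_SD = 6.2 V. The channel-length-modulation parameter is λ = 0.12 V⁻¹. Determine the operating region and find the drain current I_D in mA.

k_p = μ_pC_ox · (W/L) = 1.6 mA/V².
V_ov = V_SG − |V_th| = 1.32 − 0.97 = 0.35 V.
Since V_SD = 6.2 V ≥ V_ov = 0.35 V, the device is in saturation.
I_D = ½ k_p V_ov² (1 + λ V_SD) = 0.5 × 1.6 × 0.35² × (1 + 0.12 × 6.2) = 0.171 mA.

Saturation; I_D = 0.171 mA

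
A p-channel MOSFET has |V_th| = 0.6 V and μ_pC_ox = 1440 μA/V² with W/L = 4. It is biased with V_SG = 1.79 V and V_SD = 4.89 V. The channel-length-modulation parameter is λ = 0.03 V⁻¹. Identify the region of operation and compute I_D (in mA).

k_p = μ_pC_ox · (W/L) = 5.76 mA/V².
V_ov = V_SG − |V_th| = 1.79 − 0.6 = 1.19 V.
Since V_SD = 4.89 V ≥ V_ov = 1.19 V, the device is in saturation.
I_D = ½ k_p V_ov² (1 + λ V_SD) = 0.5 × 5.76 × 1.19² × (1 + 0.03 × 4.89) = 4.68 mA.

Saturation; I_D = 4.68 mA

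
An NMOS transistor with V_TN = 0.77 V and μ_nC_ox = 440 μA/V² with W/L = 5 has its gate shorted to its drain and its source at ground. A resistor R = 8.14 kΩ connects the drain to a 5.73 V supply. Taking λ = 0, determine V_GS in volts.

V_GS = 1.46 V

With gate tied to drain, V_GS = V_DS ≥ V_GS − V_TN, so the device is in saturation.
k_n = μ_nC_ox · (W/L) = 2.2 mA/V².
KCL at the drain: ½ k_n (V_GS − V_TN)² = (V_DD − V_GS)/R.
Let x = V_GS − 0.77. Then 8.95 x² + x − 4.96 = 0, giving x = 0.691 V (positive root), so V_GS = 1.46 V.
I_D = (V_DD − V_GS)/R = (5.73 − 1.46) / 8.14 = 0.525 mA.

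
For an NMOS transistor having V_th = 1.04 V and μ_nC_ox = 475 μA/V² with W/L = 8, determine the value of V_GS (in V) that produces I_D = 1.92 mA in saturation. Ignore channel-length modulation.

k_n = μ_nC_ox · (W/L) = 3.8 mA/V².
In saturation I_D = ½ k_n (V_GS − V_th)², so V_GS − V_th = √(2 I_D / k_n) = √(2 × 1.92 / 3.8) = 1.01 V.
V_GS = 1.04 + 1.01 = 2.05 V.

V_GS = 2.05 V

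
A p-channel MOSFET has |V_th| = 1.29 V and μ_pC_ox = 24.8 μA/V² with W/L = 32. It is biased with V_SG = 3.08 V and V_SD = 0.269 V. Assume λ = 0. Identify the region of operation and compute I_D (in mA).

Triode; I_D = 0.353 mA

k_p = μ_pC_ox · (W/L) = 0.7936 mA/V².
V_ov = V_SG − |V_th| = 3.08 − 1.29 = 1.79 V.
Since V_SD = 0.269 V < V_ov = 1.79 V, the device is in the triode region.
I_D = k_p [V_ov · V_SD − ½ V_SD²] = 0.7936 × [1.79 × 0.269 − 0.5 × 0.269²] = 0.353 mA.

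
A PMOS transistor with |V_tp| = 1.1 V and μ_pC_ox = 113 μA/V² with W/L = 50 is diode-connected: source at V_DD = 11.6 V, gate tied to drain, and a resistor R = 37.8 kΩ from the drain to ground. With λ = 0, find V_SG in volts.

With gate tied to drain, V_SG = V_SD ≥ V_SG − |V_tp|, so the device is in saturation.
k_p = μ_pC_ox · (W/L) = 5.65 mA/V².
KCL at the drain: ½ k_p (V_SG − |V_tp|)² = (V_DD − V_SG)/R.
Let x = V_SG − 1.1. Then 107 x² + x − 10.5 = 0, giving x = 0.309 V (positive root), so V_SG = 1.41 V.
I_D = (V_DD − V_SG)/R = (11.6 − 1.41) / 37.8 = 0.27 mA.

V_SG = 1.41 V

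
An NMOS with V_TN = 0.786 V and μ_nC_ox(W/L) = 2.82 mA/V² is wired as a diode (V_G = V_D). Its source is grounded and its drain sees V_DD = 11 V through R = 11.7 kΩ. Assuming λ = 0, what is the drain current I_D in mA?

I_D = 0.808 mA

With gate tied to drain, V_GS = V_DS ≥ V_GS − V_TN, so the device is in saturation.
KCL at the drain: ½ k_n (V_GS − V_TN)² = (V_DD − V_GS)/R.
Let x = V_GS − 0.786. Then 16.5 x² + x − 10.21 = 0, giving x = 0.757 V (positive root), so V_GS = 1.54 V.
I_D = (V_DD − V_GS)/R = (11 − 1.54) / 11.7 = 0.808 mA.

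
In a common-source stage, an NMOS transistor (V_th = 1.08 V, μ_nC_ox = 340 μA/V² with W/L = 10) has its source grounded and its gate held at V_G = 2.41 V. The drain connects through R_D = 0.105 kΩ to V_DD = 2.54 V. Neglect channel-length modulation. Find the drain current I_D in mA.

V_GS = V_G = 2.41 V, so V_ov = 2.41 − 1.08 = 1.33 V.
k_n = μ_nC_ox · (W/L) = 3.4 mA/V².
Assume saturation: I_D = ½ k_n V_ov² = 0.5 × 3.4 × 1.33² = 3.01 mA, giving V_DS = V_DD − I_D R_D = 2.54 − 3.01 × 0.105 = 2.22 V.
V_DS = 2.22 V ≥ V_ov = 1.33 V, confirming saturation.

I_D = 3.01 mA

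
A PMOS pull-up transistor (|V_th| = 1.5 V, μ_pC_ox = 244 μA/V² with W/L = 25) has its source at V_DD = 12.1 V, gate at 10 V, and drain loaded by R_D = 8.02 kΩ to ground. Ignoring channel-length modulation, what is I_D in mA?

I_D = 1.10 mA

V_SG = V_DD − V_G = 12.1 − 10 = 2.1 V, so V_ov = 2.1 − 1.5 = 0.6 V.
k_p = μ_pC_ox · (W/L) = 6.1 mA/V².
Assume saturation: I_D = ½ k_p V_ov² = 0.5 × 6.1 × 0.6² = 1.1 mA, giving V_SD = V_DD − I_D R_D = 12.1 − 1.1 × 8.02 = 3.29 V.
V_SD = 3.29 V ≥ V_ov = 0.6 V, confirming saturation.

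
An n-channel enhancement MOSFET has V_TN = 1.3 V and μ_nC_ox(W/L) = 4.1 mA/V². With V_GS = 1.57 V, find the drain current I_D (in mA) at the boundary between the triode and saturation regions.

I_D = 0.149 mA

At the boundary V_DS = V_ov = V_GS − V_TN = 1.57 − 1.3 = 0.27 V.
I_D = ½ k_n V_ov² = 0.5 × 4.1 × 0.27² = 0.149 mA.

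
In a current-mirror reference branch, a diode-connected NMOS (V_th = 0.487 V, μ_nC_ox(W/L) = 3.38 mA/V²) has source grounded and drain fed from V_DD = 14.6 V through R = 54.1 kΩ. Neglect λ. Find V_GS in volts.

With gate tied to drain, V_GS = V_DS ≥ V_GS − V_th, so the device is in saturation.
KCL at the drain: ½ k_n (V_GS − V_th)² = (V_DD − V_GS)/R.
Let x = V_GS − 0.487. Then 91.4 x² + x − 14.11 = 0, giving x = 0.387 V (positive root), so V_GS = 0.874 V.
I_D = (V_DD − V_GS)/R = (14.6 − 0.874) / 54.1 = 0.254 mA.

V_GS = 0.874 V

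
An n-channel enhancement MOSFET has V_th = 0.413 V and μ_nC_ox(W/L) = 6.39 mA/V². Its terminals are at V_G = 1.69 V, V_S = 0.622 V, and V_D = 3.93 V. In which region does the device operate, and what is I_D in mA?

V_GS = V_G − V_S = 1.69 − 0.622 = 1.07 V; V_DS = V_D − V_S = 3.93 − 0.622 = 3.31 V.
V_ov = V_GS − V_th = 1.07 − 0.413 = 0.655 V.
Since V_DS = 3.31 V ≥ V_ov = 0.655 V, the device is in saturation.
I_D = ½ k_n V_ov² = 0.5 × 6.39 × 0.655² = 1.37 mA.

Saturation; I_D = 1.37 mA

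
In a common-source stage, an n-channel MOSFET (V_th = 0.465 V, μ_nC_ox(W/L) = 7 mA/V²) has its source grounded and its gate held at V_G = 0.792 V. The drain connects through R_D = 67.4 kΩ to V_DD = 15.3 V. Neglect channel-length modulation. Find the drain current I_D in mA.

V_GS = V_G = 0.792 V, so V_ov = 0.792 − 0.465 = 0.327 V.
Assume saturation: I_D = ½ k_n V_ov² = 0.5 × 7 × 0.327² = 0.374 mA, giving V_DS = V_DD − I_D R_D = 15.3 − 0.374 × 67.4 = -9.92 V.
But -9.92 V < V_ov = 0.327 V, so the device is actually in triode.
In triode I_D = k_n[V_ov V_DS − ½ V_DS²] and I_D = (V_DD − V_DS)/R_D. Equating: 236 V_DS² − 155.3 V_DS + 15.3 = 0, giving V_DS = 0.121 V (the root below V_ov).
I_D = (15.3 − 0.121) / 67.4 = 0.225 mA.

I_D = 0.225 mA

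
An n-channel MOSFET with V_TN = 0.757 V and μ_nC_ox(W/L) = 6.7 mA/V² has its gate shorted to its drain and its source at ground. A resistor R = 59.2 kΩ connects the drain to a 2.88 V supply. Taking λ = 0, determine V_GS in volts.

With gate tied to drain, V_GS = V_DS ≥ V_GS − V_TN, so the device is in saturation.
KCL at the drain: ½ k_n (V_GS − V_TN)² = (V_DD − V_GS)/R.
Let x = V_GS − 0.757. Then 198 x² + x − 2.123 = 0, giving x = 0.101 V (positive root), so V_GS = 0.858 V.
I_D = (V_DD − V_GS)/R = (2.88 − 0.858) / 59.2 = 0.0342 mA.

V_GS = 0.858 V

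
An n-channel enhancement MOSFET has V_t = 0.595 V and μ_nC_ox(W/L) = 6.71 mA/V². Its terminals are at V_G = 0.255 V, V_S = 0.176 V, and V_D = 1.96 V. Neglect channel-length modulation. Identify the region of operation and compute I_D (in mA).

V_GS = V_G − V_S = 0.255 − 0.176 = 0.079 V; V_DS = V_D − V_S = 1.96 − 0.176 = 1.78 V.
V_GS = 0.079 V < V_t = 0.595 V, so the transistor is in cutoff.

Cutoff; I_D = 0 mA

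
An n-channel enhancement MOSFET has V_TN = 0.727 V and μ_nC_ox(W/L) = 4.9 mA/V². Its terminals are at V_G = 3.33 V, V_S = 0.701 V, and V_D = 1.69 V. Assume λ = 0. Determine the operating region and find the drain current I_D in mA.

V_GS = V_G − V_S = 3.33 − 0.701 = 2.63 V; V_DS = V_D − V_S = 1.69 − 0.701 = 0.989 V.
V_ov = V_GS − V_TN = 2.63 − 0.727 = 1.9 V.
Since V_DS = 0.989 V < V_ov = 1.9 V, the device is in the triode region.
I_D = k_n [V_ov · V_DS − ½ V_DS²] = 4.9 × [1.9 × 0.989 − 0.5 × 0.989²] = 6.82 mA.

Triode; I_D = 6.82 mA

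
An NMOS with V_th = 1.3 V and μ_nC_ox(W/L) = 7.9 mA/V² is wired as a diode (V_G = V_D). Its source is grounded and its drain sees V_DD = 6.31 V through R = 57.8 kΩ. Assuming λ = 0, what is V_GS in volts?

With gate tied to drain, V_GS = V_DS ≥ V_GS − V_th, so the device is in saturation.
KCL at the drain: ½ k_n (V_GS − V_th)² = (V_DD − V_GS)/R.
Let x = V_GS − 1.3. Then 228 x² + x − 5.01 = 0, giving x = 0.146 V (positive root), so V_GS = 1.45 V.
I_D = (V_DD − V_GS)/R = (6.31 − 1.45) / 57.8 = 0.0842 mA.

V_GS = 1.45 V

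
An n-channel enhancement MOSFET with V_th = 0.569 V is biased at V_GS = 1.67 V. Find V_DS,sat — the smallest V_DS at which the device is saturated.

The boundary between triode and saturation is V_DS = V_GS − V_th = V_ov.
V_ov = 1.67 − 0.569 = 1.1 V.

V_DS,sat = 1.10 V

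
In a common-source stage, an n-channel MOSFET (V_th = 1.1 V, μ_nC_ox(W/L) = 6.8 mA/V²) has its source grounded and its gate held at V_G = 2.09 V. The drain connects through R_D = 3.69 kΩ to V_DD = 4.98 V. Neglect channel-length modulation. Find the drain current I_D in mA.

I_D = 1.29 mA

V_GS = V_G = 2.09 V, so V_ov = 2.09 − 1.1 = 0.99 V.
Assume saturation: I_D = ½ k_n V_ov² = 0.5 × 6.8 × 0.99² = 3.33 mA, giving V_DS = V_DD − I_D R_D = 4.98 − 3.33 × 3.69 = -7.32 V.
But -7.32 V < V_ov = 0.99 V, so the device is actually in triode.
In triode I_D = k_n[V_ov V_DS − ½ V_DS²] and I_D = (V_DD − V_DS)/R_D. Equating: 12.5 V_DS² − 25.84 V_DS + 4.98 = 0, giving V_DS = 0.215 V (the root below V_ov).
I_D = (4.98 − 0.215) / 3.69 = 1.29 mA.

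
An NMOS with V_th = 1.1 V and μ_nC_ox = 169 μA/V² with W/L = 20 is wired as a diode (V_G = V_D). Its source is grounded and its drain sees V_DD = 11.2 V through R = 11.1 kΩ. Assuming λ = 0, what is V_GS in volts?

V_GS = 1.81 V

With gate tied to drain, V_GS = V_DS ≥ V_GS − V_th, so the device is in saturation.
k_n = μ_nC_ox · (W/L) = 3.38 mA/V².
KCL at the drain: ½ k_n (V_GS − V_th)² = (V_DD − V_GS)/R.
Let x = V_GS − 1.1. Then 18.8 x² + x − 10.1 = 0, giving x = 0.708 V (positive root), so V_GS = 1.81 V.
I_D = (V_DD − V_GS)/R = (11.2 − 1.81) / 11.1 = 0.846 mA.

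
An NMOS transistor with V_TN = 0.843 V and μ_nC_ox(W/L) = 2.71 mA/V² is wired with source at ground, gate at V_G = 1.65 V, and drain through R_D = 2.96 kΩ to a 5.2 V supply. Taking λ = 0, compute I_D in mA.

I_D = 0.882 mA

V_GS = V_G = 1.65 V, so V_ov = 1.65 − 0.843 = 0.807 V.
Assume saturation: I_D = ½ k_n V_ov² = 0.5 × 2.71 × 0.807² = 0.882 mA, giving V_DS = V_DD − I_D R_D = 5.2 − 0.882 × 2.96 = 2.59 V.
V_DS = 2.59 V ≥ V_ov = 0.807 V, confirming saturation.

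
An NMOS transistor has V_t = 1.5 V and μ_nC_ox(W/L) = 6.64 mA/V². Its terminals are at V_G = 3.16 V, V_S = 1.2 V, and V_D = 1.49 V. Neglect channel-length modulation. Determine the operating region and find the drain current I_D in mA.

Triode; I_D = 0.607 mA

V_GS = V_G − V_S = 3.16 − 1.2 = 1.96 V; V_DS = V_D − V_S = 1.49 − 1.2 = 0.29 V.
V_ov = V_GS − V_t = 1.96 − 1.5 = 0.46 V.
Since V_DS = 0.29 V < V_ov = 0.46 V, the device is in the triode region.
I_D = k_n [V_ov · V_DS − ½ V_DS²] = 6.64 × [0.46 × 0.29 − 0.5 × 0.29²] = 0.607 mA.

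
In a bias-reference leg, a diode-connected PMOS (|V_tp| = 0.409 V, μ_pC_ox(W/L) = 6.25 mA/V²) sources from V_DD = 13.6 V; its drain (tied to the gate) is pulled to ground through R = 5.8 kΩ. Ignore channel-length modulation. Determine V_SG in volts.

V_SG = 1.23 V

With gate tied to drain, V_SG = V_SD ≥ V_SG − |V_tp|, so the device is in saturation.
KCL at the drain: ½ k_p (V_SG − |V_tp|)² = (V_DD − V_SG)/R.
Let x = V_SG − 0.409. Then 18.1 x² + x − 13.19 = 0, giving x = 0.826 V (positive root), so V_SG = 1.23 V.
I_D = (V_DD − V_SG)/R = (13.6 − 1.23) / 5.8 = 2.13 mA.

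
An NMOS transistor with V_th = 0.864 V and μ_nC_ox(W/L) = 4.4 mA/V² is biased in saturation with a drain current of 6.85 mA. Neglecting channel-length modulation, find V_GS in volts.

In saturation I_D = ½ k_n (V_GS − V_th)², so V_GS − V_th = √(2 I_D / k_n) = √(2 × 6.85 / 4.4) = 1.76 V.
V_GS = 0.864 + 1.76 = 2.63 V.

V_GS = 2.63 V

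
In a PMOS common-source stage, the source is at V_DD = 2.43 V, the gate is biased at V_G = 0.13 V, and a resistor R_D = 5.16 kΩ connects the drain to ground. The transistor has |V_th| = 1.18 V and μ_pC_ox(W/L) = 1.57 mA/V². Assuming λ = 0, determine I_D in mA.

V_SG = V_DD − V_G = 2.43 − 0.13 = 2.3 V, so V_ov = 2.3 − 1.18 = 1.12 V.
Assume saturation: I_D = ½ k_p V_ov² = 0.5 × 1.57 × 1.12² = 0.985 mA, giving V_SD = V_DD − I_D R_D = 2.43 − 0.985 × 5.16 = -2.65 V.
But -2.65 V < V_ov = 1.12 V, so the device is actually in triode.
In triode I_D = k_p[V_ov V_SD − ½ V_SD²] and I_D = (V_DD − V_SD)/R_D. Equating: 4.05 V_SD² − 10.07 V_SD + 2.43 = 0, giving V_SD = 0.271 V (the root below V_ov).
I_D = (2.43 − 0.271) / 5.16 = 0.418 mA.

I_D = 0.418 mA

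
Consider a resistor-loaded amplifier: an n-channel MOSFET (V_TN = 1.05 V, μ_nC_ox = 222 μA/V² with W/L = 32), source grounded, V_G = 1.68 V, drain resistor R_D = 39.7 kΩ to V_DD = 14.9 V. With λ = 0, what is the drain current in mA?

I_D = 0.373 mA

V_GS = V_G = 1.68 V, so V_ov = 1.68 − 1.05 = 0.63 V.
k_n = μ_nC_ox · (W/L) = 7.104 mA/V².
Assume saturation: I_D = ½ k_n V_ov² = 0.5 × 7.104 × 0.63² = 1.41 mA, giving V_DS = V_DD − I_D R_D = 14.9 − 1.41 × 39.7 = -41.1 V.
But -41.1 V < V_ov = 0.63 V, so the device is actually in triode.
In triode I_D = k_n[V_ov V_DS − ½ V_DS²] and I_D = (V_DD − V_DS)/R_D. Equating: 141 V_DS² − 178.7 V_DS + 14.9 = 0, giving V_DS = 0.0897 V (the root below V_ov).
I_D = (14.9 − 0.0897) / 39.7 = 0.373 mA.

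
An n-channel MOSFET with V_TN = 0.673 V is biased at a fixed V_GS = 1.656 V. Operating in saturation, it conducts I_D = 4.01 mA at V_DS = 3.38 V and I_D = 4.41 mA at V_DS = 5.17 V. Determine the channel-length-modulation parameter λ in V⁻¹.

With V_GS fixed, I_D ∝ (1 + λ V_DS) in saturation, so I_D2/I_D1 = (1 + λ V_DS2)/(1 + λ V_DS1).
4.41/4.01 = 1.1 = (1 + 5.17 λ)/(1 + 3.38 λ).
Solving: λ (I_D1 V_DS2 − I_D2 V_DS1) = I_D2 − I_D1, so λ = (4.41 − 4.01) / (4.01 × 5.17 − 4.41 × 3.38) = 0.4 / 5.83 = 0.0687 V⁻¹.

λ = 0.0687 V⁻¹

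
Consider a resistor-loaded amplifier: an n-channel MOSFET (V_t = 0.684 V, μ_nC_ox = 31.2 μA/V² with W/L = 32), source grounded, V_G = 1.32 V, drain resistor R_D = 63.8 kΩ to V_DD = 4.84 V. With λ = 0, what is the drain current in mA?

I_D = 0.0738 mA

V_GS = V_G = 1.32 V, so V_ov = 1.32 − 0.684 = 0.636 V.
k_n = μ_nC_ox · (W/L) = 0.9984 mA/V².
Assume saturation: I_D = ½ k_n V_ov² = 0.5 × 0.9984 × 0.636² = 0.202 mA, giving V_DS = V_DD − I_D R_D = 4.84 − 0.202 × 63.8 = -8.04 V.
But -8.04 V < V_ov = 0.636 V, so the device is actually in triode.
In triode I_D = k_n[V_ov V_DS − ½ V_DS²] and I_D = (V_DD − V_DS)/R_D. Equating: 31.8 V_DS² − 41.51 V_DS + 4.84 = 0, giving V_DS = 0.129 V (the root below V_ov).
I_D = (4.84 − 0.129) / 63.8 = 0.0738 mA.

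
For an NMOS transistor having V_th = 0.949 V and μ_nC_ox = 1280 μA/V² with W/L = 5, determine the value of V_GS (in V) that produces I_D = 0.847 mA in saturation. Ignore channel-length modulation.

V_GS = 1.46 V

k_n = μ_nC_ox · (W/L) = 6.4 mA/V².
In saturation I_D = ½ k_n (V_GS − V_th)², so V_GS − V_th = √(2 I_D / k_n) = √(2 × 0.847 / 6.4) = 0.514 V.
V_GS = 0.949 + 0.514 = 1.46 V.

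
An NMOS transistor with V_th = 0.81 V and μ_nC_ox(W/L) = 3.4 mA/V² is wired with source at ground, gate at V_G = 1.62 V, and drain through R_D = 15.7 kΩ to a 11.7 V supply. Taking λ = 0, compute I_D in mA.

I_D = 0.724 mA

V_GS = V_G = 1.62 V, so V_ov = 1.62 − 0.81 = 0.81 V.
Assume saturation: I_D = ½ k_n V_ov² = 0.5 × 3.4 × 0.81² = 1.12 mA, giving V_DS = V_DD − I_D R_D = 11.7 − 1.12 × 15.7 = -5.81 V.
But -5.81 V < V_ov = 0.81 V, so the device is actually in triode.
In triode I_D = k_n[V_ov V_DS − ½ V_DS²] and I_D = (V_DD − V_DS)/R_D. Equating: 26.7 V_DS² − 44.24 V_DS + 11.7 = 0, giving V_DS = 0.33 V (the root below V_ov).
I_D = (11.7 − 0.33) / 15.7 = 0.724 mA.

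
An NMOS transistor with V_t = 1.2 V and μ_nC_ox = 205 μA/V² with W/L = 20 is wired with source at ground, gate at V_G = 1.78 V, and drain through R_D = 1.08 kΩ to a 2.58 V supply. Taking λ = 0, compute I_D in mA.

V_GS = V_G = 1.78 V, so V_ov = 1.78 − 1.2 = 0.58 V.
k_n = μ_nC_ox · (W/L) = 4.1 mA/V².
Assume saturation: I_D = ½ k_n V_ov² = 0.5 × 4.1 × 0.58² = 0.69 mA, giving V_DS = V_DD − I_D R_D = 2.58 − 0.69 × 1.08 = 1.84 V.
V_DS = 1.84 V ≥ V_ov = 0.58 V, confirming saturation.

I_D = 0.690 mA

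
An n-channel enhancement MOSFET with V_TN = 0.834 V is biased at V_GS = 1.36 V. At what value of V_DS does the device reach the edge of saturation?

The boundary between triode and saturation is V_DS = V_GS − V_TN = V_ov.
V_ov = 1.36 − 0.834 = 0.526 V.

V_DS,sat = 0.526 V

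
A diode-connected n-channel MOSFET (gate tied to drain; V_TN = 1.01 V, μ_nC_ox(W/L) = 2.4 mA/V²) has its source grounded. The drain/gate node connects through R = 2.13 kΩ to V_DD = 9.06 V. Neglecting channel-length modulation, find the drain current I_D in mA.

I_D = 3.03 mA

With gate tied to drain, V_GS = V_DS ≥ V_GS − V_TN, so the device is in saturation.
KCL at the drain: ½ k_n (V_GS − V_TN)² = (V_DD − V_GS)/R.
Let x = V_GS − 1.01. Then 2.56 x² + x − 8.05 = 0, giving x = 1.59 V (positive root), so V_GS = 2.6 V.
I_D = (V_DD − V_GS)/R = (9.06 − 2.6) / 2.13 = 3.03 mA.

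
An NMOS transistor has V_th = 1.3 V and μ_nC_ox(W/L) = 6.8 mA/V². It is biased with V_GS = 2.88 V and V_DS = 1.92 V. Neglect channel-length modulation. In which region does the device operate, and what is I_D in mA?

Saturation; I_D = 8.49 mA

V_ov = V_GS − V_th = 2.88 − 1.3 = 1.58 V.
Since V_DS = 1.92 V ≥ V_ov = 1.58 V, the device is in saturation.
I_D = ½ k_n V_ov² = 0.5 × 6.8 × 1.58² = 8.49 mA.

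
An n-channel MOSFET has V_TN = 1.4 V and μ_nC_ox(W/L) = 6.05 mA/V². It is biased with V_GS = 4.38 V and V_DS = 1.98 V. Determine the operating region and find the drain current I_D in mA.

Triode; I_D = 23.8 mA

V_ov = V_GS − V_TN = 4.38 − 1.4 = 2.98 V.
Since V_DS = 1.98 V < V_ov = 2.98 V, the device is in the triode region.
I_D = k_n [V_ov · V_DS − ½ V_DS²] = 6.05 × [2.98 × 1.98 − 0.5 × 1.98²] = 23.8 mA.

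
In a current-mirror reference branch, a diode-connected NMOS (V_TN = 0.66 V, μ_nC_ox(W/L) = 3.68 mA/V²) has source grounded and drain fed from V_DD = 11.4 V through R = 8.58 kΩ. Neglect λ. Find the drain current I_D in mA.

With gate tied to drain, V_GS = V_DS ≥ V_GS − V_TN, so the device is in saturation.
KCL at the drain: ½ k_n (V_GS − V_TN)² = (V_DD − V_GS)/R.
Let x = V_GS − 0.66. Then 15.8 x² + x − 10.74 = 0, giving x = 0.794 V (positive root), so V_GS = 1.45 V.
I_D = (V_DD − V_GS)/R = (11.4 − 1.45) / 8.58 = 1.16 mA.

I_D = 1.16 mA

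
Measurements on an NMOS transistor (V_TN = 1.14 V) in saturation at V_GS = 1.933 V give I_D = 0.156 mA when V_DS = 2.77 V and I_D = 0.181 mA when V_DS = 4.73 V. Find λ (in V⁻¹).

λ = 0.106 V⁻¹

With V_GS fixed, I_D ∝ (1 + λ V_DS) in saturation, so I_D2/I_D1 = (1 + λ V_DS2)/(1 + λ V_DS1).
0.181/0.156 = 1.16 = (1 + 4.73 λ)/(1 + 2.77 λ).
Solving: λ (I_D1 V_DS2 − I_D2 V_DS1) = I_D2 − I_D1, so λ = (0.181 − 0.156) / (0.156 × 4.73 − 0.181 × 2.77) = 0.025 / 0.237 = 0.106 V⁻¹.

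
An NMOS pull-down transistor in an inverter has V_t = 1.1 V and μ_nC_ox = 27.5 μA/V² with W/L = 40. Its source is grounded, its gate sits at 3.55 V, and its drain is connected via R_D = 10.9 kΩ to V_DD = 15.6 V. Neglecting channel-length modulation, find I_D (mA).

V_GS = V_G = 3.55 V, so V_ov = 3.55 − 1.1 = 2.45 V.
k_n = μ_nC_ox · (W/L) = 1.1 mA/V².
Assume saturation: I_D = ½ k_n V_ov² = 0.5 × 1.1 × 2.45² = 3.3 mA, giving V_DS = V_DD − I_D R_D = 15.6 − 3.3 × 10.9 = -20.4 V.
But -20.4 V < V_ov = 2.45 V, so the device is actually in triode.
In triode I_D = k_n[V_ov V_DS − ½ V_DS²] and I_D = (V_DD − V_DS)/R_D. Equating: 6 V_DS² − 30.38 V_DS + 15.6 = 0, giving V_DS = 0.58 V (the root below V_ov).
I_D = (15.6 − 0.58) / 10.9 = 1.38 mA.

I_D = 1.38 mA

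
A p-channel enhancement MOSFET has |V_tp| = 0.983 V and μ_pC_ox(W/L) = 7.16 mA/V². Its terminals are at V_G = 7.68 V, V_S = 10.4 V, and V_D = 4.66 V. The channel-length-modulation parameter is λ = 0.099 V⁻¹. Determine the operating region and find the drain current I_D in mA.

Saturation; I_D = 16.9 mA

V_SG = V_S − V_G = 10.4 − 7.68 = 2.72 V; V_SD = V_S − V_D = 10.4 − 4.66 = 5.74 V.
V_ov = V_SG − |V_tp| = 2.72 − 0.983 = 1.74 V.
Since V_SD = 5.74 V ≥ V_ov = 1.74 V, the device is in saturation.
I_D = ½ k_p V_ov² (1 + λ V_SD) = 0.5 × 7.16 × 1.74² × (1 + 0.099 × 5.74) = 16.9 mA.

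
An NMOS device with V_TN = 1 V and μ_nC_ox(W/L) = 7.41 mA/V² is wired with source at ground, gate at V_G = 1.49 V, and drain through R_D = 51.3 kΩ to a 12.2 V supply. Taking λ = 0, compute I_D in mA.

V_GS = V_G = 1.49 V, so V_ov = 1.49 − 1 = 0.49 V.
Assume saturation: I_D = ½ k_n V_ov² = 0.5 × 7.41 × 0.49² = 0.89 mA, giving V_DS = V_DD − I_D R_D = 12.2 − 0.89 × 51.3 = -33.4 V.
But -33.4 V < V_ov = 0.49 V, so the device is actually in triode.
In triode I_D = k_n[V_ov V_DS − ½ V_DS²] and I_D = (V_DD − V_DS)/R_D. Equating: 190 V_DS² − 187.3 V_DS + 12.2 = 0, giving V_DS = 0.0701 V (the root below V_ov).
I_D = (12.2 − 0.0701) / 51.3 = 0.236 mA.

I_D = 0.236 mA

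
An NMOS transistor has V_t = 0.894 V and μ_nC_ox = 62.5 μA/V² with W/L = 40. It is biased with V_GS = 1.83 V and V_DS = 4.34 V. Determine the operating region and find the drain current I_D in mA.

k_n = μ_nC_ox · (W/L) = 2.5 mA/V².
V_ov = V_GS − V_t = 1.83 − 0.894 = 0.936 V.
Since V_DS = 4.34 V ≥ V_ov = 0.936 V, the device is in saturation.
I_D = ½ k_n V_ov² = 0.5 × 2.5 × 0.936² = 1.1 mA.

Saturation; I_D = 1.10 mA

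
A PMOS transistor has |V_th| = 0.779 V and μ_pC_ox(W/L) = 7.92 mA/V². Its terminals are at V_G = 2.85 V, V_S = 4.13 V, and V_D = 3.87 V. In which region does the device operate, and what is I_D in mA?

V_SG = V_S − V_G = 4.13 − 2.85 = 1.28 V; V_SD = V_S − V_D = 4.13 − 3.87 = 0.26 V.
V_ov = V_SG − |V_th| = 1.28 − 0.779 = 0.501 V.
Since V_SD = 0.26 V < V_ov = 0.501 V, the device is in the triode region.
I_D = k_p [V_ov · V_SD − ½ V_SD²] = 7.92 × [0.501 × 0.26 − 0.5 × 0.26²] = 0.764 mA.

Triode; I_D = 0.764 mA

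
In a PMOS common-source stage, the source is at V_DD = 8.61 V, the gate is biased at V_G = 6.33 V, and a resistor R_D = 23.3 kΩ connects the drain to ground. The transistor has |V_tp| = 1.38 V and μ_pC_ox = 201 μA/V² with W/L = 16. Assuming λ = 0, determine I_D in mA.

V_SG = V_DD − V_G = 8.61 − 6.33 = 2.28 V, so V_ov = 2.28 − 1.38 = 0.9 V.
k_p = μ_pC_ox · (W/L) = 3.216 mA/V².
Assume saturation: I_D = ½ k_p V_ov² = 0.5 × 3.216 × 0.9² = 1.3 mA, giving V_SD = V_DD − I_D R_D = 8.61 − 1.3 × 23.3 = -21.7 V.
But -21.7 V < V_ov = 0.9 V, so the device is actually in triode.
In triode I_D = k_p[V_ov V_SD − ½ V_SD²] and I_D = (V_DD − V_SD)/R_D. Equating: 37.5 V_SD² − 68.44 V_SD + 8.61 = 0, giving V_SD = 0.136 V (the root below V_ov).
I_D = (8.61 − 0.136) / 23.3 = 0.364 mA.

I_D = 0.364 mA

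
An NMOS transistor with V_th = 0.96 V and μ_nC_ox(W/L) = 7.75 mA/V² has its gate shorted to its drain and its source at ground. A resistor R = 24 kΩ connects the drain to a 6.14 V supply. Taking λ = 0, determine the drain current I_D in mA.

With gate tied to drain, V_GS = V_DS ≥ V_GS − V_th, so the device is in saturation.
KCL at the drain: ½ k_n (V_GS − V_th)² = (V_DD − V_GS)/R.
Let x = V_GS − 0.96. Then 93 x² + x − 5.18 = 0, giving x = 0.231 V (positive root), so V_GS = 1.19 V.
I_D = (V_DD − V_GS)/R = (6.14 − 1.19) / 24 = 0.206 mA.

I_D = 0.206 mA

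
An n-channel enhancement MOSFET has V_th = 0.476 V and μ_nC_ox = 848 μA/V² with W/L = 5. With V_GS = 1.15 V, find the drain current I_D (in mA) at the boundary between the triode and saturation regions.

At the boundary V_DS = V_ov = V_GS − V_th = 1.15 − 0.476 = 0.674 V.
k_n = μ_nC_ox · (W/L) = 4.24 mA/V².
I_D = ½ k_n V_ov² = 0.5 × 4.24 × 0.674² = 0.963 mA.

I_D = 0.963 mA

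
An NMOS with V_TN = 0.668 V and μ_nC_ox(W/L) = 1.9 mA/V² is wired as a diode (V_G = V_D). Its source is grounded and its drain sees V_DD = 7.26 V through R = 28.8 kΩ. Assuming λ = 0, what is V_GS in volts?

V_GS = 1.14 V

With gate tied to drain, V_GS = V_DS ≥ V_GS − V_TN, so the device is in saturation.
KCL at the drain: ½ k_n (V_GS − V_TN)² = (V_DD − V_GS)/R.
Let x = V_GS − 0.668. Then 27.4 x² + x − 6.592 = 0, giving x = 0.473 V (positive root), so V_GS = 1.14 V.
I_D = (V_DD − V_GS)/R = (7.26 − 1.14) / 28.8 = 0.212 mA.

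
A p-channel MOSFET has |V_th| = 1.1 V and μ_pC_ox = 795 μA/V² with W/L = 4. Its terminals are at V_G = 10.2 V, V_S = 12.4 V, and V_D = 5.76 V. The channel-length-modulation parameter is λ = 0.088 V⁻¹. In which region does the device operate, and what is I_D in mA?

Saturation; I_D = 3.05 mA

V_SG = V_S − V_G = 12.4 − 10.2 = 2.2 V; V_SD = V_S − V_D = 12.4 − 5.76 = 6.64 V.
k_p = μ_pC_ox · (W/L) = 3.18 mA/V².
V_ov = V_SG − |V_th| = 2.2 − 1.1 = 1.1 V.
Since V_SD = 6.64 V ≥ V_ov = 1.1 V, the device is in saturation.
I_D = ½ k_p V_ov² (1 + λ V_SD) = 0.5 × 3.18 × 1.1² × (1 + 0.088 × 6.64) = 3.05 mA.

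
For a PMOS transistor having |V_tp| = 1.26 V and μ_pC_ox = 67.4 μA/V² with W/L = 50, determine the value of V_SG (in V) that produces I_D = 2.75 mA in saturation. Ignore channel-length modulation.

V_SG = 2.54 V

k_p = μ_pC_ox · (W/L) = 3.37 mA/V².
In saturation I_D = ½ k_p (V_SG − |V_tp|)², so V_SG − |V_tp| = √(2 I_D / k_p) = √(2 × 2.75 / 3.37) = 1.28 V.
V_SG = 1.26 + 1.28 = 2.54 V.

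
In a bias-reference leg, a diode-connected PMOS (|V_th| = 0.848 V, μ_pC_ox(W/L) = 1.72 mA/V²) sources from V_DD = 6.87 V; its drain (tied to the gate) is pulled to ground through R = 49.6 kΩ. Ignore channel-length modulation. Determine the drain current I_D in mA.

With gate tied to drain, V_SG = V_SD ≥ V_SG − |V_th|, so the device is in saturation.
KCL at the drain: ½ k_p (V_SG − |V_th|)² = (V_DD − V_SG)/R.
Let x = V_SG − 0.848. Then 42.7 x² + x − 6.022 = 0, giving x = 0.364 V (positive root), so V_SG = 1.21 V.
I_D = (V_DD − V_SG)/R = (6.87 − 1.21) / 49.6 = 0.114 mA.

I_D = 0.114 mA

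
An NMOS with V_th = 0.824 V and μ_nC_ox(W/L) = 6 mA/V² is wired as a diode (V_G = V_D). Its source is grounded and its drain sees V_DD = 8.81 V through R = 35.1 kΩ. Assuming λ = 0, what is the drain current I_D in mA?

I_D = 0.220 mA

With gate tied to drain, V_GS = V_DS ≥ V_GS − V_th, so the device is in saturation.
KCL at the drain: ½ k_n (V_GS − V_th)² = (V_DD − V_GS)/R.
Let x = V_GS − 0.824. Then 105 x² + x − 7.986 = 0, giving x = 0.271 V (positive root), so V_GS = 1.09 V.
I_D = (V_DD − V_GS)/R = (8.81 − 1.09) / 35.1 = 0.22 mA.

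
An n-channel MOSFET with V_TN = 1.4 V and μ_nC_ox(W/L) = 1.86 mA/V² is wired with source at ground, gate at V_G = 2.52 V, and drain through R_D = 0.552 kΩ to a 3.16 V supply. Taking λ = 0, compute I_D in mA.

V_GS = V_G = 2.52 V, so V_ov = 2.52 − 1.4 = 1.12 V.
Assume saturation: I_D = ½ k_n V_ov² = 0.5 × 1.86 × 1.12² = 1.17 mA, giving V_DS = V_DD − I_D R_D = 3.16 − 1.17 × 0.552 = 2.52 V.
V_DS = 2.52 V ≥ V_ov = 1.12 V, confirming saturation.

I_D = 1.17 mA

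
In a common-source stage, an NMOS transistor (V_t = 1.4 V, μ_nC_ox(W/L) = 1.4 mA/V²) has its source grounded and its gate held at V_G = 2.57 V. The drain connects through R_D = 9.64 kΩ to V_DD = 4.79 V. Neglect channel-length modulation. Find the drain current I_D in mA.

I_D = 0.463 mA

V_GS = V_G = 2.57 V, so V_ov = 2.57 − 1.4 = 1.17 V.
Assume saturation: I_D = ½ k_n V_ov² = 0.5 × 1.4 × 1.17² = 0.958 mA, giving V_DS = V_DD − I_D R_D = 4.79 − 0.958 × 9.64 = -4.45 V.
But -4.45 V < V_ov = 1.17 V, so the device is actually in triode.
In triode I_D = k_n[V_ov V_DS − ½ V_DS²] and I_D = (V_DD − V_DS)/R_D. Equating: 6.75 V_DS² − 16.79 V_DS + 4.79 = 0, giving V_DS = 0.329 V (the root below V_ov).
I_D = (4.79 − 0.329) / 9.64 = 0.463 mA.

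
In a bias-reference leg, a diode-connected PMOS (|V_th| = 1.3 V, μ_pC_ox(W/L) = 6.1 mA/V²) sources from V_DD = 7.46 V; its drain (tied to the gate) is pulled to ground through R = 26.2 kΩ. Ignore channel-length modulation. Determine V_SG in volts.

V_SG = 1.57 V

With gate tied to drain, V_SG = V_SD ≥ V_SG − |V_th|, so the device is in saturation.
KCL at the drain: ½ k_p (V_SG − |V_th|)² = (V_DD − V_SG)/R.
Let x = V_SG − 1.3. Then 79.9 x² + x − 6.16 = 0, giving x = 0.271 V (positive root), so V_SG = 1.57 V.
I_D = (V_DD − V_SG)/R = (7.46 − 1.57) / 26.2 = 0.225 mA.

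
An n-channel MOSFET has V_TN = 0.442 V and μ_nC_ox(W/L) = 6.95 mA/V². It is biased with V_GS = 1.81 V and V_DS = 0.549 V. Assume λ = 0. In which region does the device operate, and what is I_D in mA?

V_ov = V_GS − V_TN = 1.81 − 0.442 = 1.37 V.
Since V_DS = 0.549 V < V_ov = 1.37 V, the device is in the triode region.
I_D = k_n [V_ov · V_DS − ½ V_DS²] = 6.95 × [1.37 × 0.549 − 0.5 × 0.549²] = 4.17 mA.

Triode; I_D = 4.17 mA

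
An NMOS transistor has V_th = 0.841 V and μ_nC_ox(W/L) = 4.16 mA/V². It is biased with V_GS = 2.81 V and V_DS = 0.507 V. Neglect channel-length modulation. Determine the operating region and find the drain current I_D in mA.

V_ov = V_GS − V_th = 2.81 − 0.841 = 1.97 V.
Since V_DS = 0.507 V < V_ov = 1.97 V, the device is in the triode region.
I_D = k_n [V_ov · V_DS − ½ V_DS²] = 4.16 × [1.97 × 0.507 − 0.5 × 0.507²] = 3.62 mA.

Triode; I_D = 3.62 mA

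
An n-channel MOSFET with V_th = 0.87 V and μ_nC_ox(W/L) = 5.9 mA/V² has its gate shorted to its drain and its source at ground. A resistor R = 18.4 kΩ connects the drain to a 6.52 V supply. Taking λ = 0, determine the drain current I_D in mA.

With gate tied to drain, V_GS = V_DS ≥ V_GS − V_th, so the device is in saturation.
KCL at the drain: ½ k_n (V_GS − V_th)² = (V_DD − V_GS)/R.
Let x = V_GS − 0.87. Then 54.3 x² + x − 5.65 = 0, giving x = 0.314 V (positive root), so V_GS = 1.18 V.
I_D = (V_DD − V_GS)/R = (6.52 − 1.18) / 18.4 = 0.29 mA.

I_D = 0.290 mA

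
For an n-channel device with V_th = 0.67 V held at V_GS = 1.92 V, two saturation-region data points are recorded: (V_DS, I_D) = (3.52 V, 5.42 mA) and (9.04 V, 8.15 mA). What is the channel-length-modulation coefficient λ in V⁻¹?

With V_GS fixed, I_D ∝ (1 + λ V_DS) in saturation, so I_D2/I_D1 = (1 + λ V_DS2)/(1 + λ V_DS1).
8.15/5.42 = 1.504 = (1 + 9.04 λ)/(1 + 3.52 λ).
Solving: λ (I_D1 V_DS2 − I_D2 V_DS1) = I_D2 − I_D1, so λ = (8.15 − 5.42) / (5.42 × 9.04 − 8.15 × 3.52) = 2.73 / 20.3 = 0.134 V⁻¹.

λ = 0.134 V⁻¹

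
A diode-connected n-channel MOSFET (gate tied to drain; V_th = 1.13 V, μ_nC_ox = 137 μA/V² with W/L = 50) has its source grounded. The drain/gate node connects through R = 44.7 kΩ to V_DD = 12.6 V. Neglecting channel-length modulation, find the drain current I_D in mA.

I_D = 0.251 mA

With gate tied to drain, V_GS = V_DS ≥ V_GS − V_th, so the device is in saturation.
k_n = μ_nC_ox · (W/L) = 6.85 mA/V².
KCL at the drain: ½ k_n (V_GS − V_th)² = (V_DD − V_GS)/R.
Let x = V_GS − 1.13. Then 153 x² + x − 11.47 = 0, giving x = 0.27 V (positive root), so V_GS = 1.4 V.
I_D = (V_DD − V_GS)/R = (12.6 − 1.4) / 44.7 = 0.251 mA.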